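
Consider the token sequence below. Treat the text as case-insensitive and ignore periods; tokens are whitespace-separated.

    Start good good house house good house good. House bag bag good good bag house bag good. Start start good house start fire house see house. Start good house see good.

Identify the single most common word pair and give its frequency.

"good house", 5 times

Bigram frequencies (highest first):
  good house: 5
  start good: 3
  good good: 2
  house good: 2
  house bag: 2
  bag good: 2
  … (12 more, each ≤ 2)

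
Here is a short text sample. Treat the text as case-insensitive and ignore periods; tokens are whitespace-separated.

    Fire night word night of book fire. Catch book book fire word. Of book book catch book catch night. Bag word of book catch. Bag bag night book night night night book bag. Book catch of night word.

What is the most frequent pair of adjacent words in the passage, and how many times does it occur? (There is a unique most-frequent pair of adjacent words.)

"book catch", 4 times

Bigram frequencies (highest first):
  book catch: 4
  of book: 3
  night word: 2
  book fire: 2
  catch book: 2
  book book: 2
  … (19 more, each ≤ 2)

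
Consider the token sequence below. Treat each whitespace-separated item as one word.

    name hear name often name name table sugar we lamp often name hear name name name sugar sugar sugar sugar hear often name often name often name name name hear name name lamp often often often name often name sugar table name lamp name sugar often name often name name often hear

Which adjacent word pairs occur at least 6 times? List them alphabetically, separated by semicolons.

Bigram counts meeting the condition (at least 6 times):
  name name: 7
  name often: 6
  often name: 9

name name; name often; often name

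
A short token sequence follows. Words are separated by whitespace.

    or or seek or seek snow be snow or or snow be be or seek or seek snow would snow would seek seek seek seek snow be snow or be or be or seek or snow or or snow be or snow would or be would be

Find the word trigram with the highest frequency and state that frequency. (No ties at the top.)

"or seek or", 3 times

Trigram frequencies (highest first):
  or seek or: 3
  seek or seek: 2
  or seek snow: 2
  seek snow be: 2
  snow be snow: 2
  be snow or: 2
  … (26 more, each ≤ 2)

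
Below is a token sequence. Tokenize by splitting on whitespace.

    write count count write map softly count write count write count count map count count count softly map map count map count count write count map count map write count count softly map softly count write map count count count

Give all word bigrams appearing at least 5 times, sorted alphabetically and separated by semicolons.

count count; count write; map count; write count

Bigram counts meeting the condition (at least 5 times):
  count count: 8
  count write: 5
  map count: 5
  write count: 5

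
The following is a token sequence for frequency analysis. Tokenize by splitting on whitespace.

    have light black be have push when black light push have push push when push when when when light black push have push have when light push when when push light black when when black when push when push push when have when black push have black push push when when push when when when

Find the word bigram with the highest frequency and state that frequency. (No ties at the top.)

"push when", 8 times

Bigram frequencies (highest first):
  push when: 8
  when when: 7
  when push: 5
  push have: 4
  light black: 3
  have push: 3
  … (14 more, each ≤ 3)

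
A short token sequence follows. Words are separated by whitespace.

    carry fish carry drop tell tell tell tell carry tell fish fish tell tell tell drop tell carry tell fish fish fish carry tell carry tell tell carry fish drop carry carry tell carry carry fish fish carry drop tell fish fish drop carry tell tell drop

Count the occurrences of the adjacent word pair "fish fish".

Scanning the 46 overlapping bigram windows for "fish fish":
  position 11–12: fish fish
  position 20–21: fish fish
  position 21–22: fish fish
  position 36–37: fish fish
  position 41–42: fish fish

5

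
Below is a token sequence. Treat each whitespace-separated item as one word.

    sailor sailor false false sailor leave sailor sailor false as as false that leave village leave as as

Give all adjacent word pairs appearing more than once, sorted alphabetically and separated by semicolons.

as as; sailor false; sailor sailor

Bigram counts meeting the condition (more than once):
  as as: 2
  sailor false: 2
  sailor sailor: 2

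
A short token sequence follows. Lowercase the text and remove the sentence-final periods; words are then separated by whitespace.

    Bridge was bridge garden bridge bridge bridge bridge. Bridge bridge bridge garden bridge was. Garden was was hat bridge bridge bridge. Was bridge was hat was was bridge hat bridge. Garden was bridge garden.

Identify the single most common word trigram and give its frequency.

"bridge bridge bridge", 6 times

Trigram frequencies (highest first):
  bridge bridge bridge: 6
  bridge was bridge: 2
  was bridge garden: 2
  bridge garden bridge: 2
  garden bridge bridge: 1
  bridge bridge garden: 1
  … (18 more, each ≤ 1)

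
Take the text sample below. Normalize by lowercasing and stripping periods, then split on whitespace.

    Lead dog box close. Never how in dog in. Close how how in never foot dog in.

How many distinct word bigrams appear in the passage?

17 tokens → 16 bigram windows in total.
Repeated bigrams (each contributes count−1 duplicates):
  dog in: 2
  how in: 2
2 duplicate windows → 16 − 2 = 14 distinct.

14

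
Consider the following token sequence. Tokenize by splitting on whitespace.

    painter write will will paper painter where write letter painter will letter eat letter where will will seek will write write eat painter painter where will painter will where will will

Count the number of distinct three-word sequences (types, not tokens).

28

31 tokens → 29 trigram windows in total.
Repeated trigrams (each contributes count−1 duplicates):
  where will will: 2
1 duplicate windows → 29 − 1 = 28 distinct.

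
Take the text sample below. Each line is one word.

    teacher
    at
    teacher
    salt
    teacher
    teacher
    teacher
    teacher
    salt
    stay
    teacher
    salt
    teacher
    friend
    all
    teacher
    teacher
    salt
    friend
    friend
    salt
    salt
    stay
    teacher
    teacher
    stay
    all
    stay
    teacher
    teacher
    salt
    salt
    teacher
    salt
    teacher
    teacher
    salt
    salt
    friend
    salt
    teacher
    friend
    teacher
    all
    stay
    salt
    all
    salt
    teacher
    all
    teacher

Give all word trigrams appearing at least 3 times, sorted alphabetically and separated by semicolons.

Trigram counts meeting the condition (at least 3 times):
  teacher salt teacher: 3
  teacher teacher salt: 4

teacher salt teacher; teacher teacher salt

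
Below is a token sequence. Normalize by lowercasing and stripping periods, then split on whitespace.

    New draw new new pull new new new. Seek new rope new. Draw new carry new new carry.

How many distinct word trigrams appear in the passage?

15

18 tokens → 16 trigram windows in total.
Repeated trigrams (each contributes count−1 duplicates):
  new draw new: 2
1 duplicate windows → 16 − 1 = 15 distinct.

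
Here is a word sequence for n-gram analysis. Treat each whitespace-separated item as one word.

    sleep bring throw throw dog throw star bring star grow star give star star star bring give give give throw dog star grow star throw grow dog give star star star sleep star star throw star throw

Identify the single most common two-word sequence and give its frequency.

"star star", 5 times

Bigram frequencies (highest first):
  star star: 5
  star throw: 3
  throw dog: 2
  throw star: 2
  star bring: 2
  star grow: 2
  … (17 more, each ≤ 2)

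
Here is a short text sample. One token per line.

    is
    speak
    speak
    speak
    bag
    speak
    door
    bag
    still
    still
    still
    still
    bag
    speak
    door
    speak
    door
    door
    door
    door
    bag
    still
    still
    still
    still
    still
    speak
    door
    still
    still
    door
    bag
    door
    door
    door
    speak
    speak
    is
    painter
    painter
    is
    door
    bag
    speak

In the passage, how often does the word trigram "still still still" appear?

Scanning the 42 overlapping trigram windows for "still still still":
  position 9–11: still still still
  position 10–12: still still still
  position 22–24: still still still
  position 23–25: still still still
  position 24–26: still still still

5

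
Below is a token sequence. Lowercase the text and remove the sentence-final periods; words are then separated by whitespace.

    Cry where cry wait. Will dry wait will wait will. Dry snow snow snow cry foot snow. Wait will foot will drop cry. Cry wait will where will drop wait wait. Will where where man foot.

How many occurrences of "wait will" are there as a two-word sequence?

Scanning the 35 overlapping bigram windows for "wait will":
  position 4–5: wait will
  position 7–8: wait will
  position 9–10: wait will
  position 18–19: wait will
  position 25–26: wait will
  position 31–32: wait will

6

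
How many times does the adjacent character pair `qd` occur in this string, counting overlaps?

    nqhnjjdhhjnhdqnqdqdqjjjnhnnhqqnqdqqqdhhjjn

4

Sliding a length-2 window over the 42 characters (41 positions):
  position 16–17: qd
  position 18–19: qd
  position 32–33: qd
  position 36–37: qd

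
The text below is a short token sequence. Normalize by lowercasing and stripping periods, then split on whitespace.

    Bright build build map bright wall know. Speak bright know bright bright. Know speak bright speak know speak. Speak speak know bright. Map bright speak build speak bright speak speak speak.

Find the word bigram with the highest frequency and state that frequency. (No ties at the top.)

Bigram frequencies (highest first):
  speak speak: 4
  know speak: 3
  speak bright: 3
  bright speak: 3
  map bright: 2
  bright know: 2
  … (11 more, each ≤ 2)

"speak speak", 4 times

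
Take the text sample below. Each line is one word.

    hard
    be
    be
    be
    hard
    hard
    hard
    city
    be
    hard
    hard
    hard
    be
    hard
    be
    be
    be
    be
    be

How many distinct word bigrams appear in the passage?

19 tokens → 18 bigram windows in total.
Repeated bigrams (each contributes count−1 duplicates):
  be be: 6
  hard hard: 4
  be hard: 3
  hard be: 3
12 duplicate windows → 18 − 12 = 6 distinct.

6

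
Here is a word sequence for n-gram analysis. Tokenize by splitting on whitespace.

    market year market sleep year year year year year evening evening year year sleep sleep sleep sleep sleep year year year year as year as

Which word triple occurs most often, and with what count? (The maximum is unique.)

Trigram frequencies (highest first):
  year year year: 5
  sleep sleep sleep: 3
  sleep year year: 2
  market year market: 1
  year market sleep: 1
  market sleep year: 1
  … (10 more, each ≤ 1)

"year year year", 5 times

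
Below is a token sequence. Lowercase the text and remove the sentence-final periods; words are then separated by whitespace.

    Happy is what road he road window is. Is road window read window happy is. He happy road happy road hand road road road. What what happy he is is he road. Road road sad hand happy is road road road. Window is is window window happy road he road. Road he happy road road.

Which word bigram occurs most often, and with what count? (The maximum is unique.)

Bigram frequencies (highest first):
  road road: 8
  happy road: 4
  happy is: 3
  road he: 3
  he road: 3
  road window: 3
  … (23 more, each ≤ 3)

"road road", 8 times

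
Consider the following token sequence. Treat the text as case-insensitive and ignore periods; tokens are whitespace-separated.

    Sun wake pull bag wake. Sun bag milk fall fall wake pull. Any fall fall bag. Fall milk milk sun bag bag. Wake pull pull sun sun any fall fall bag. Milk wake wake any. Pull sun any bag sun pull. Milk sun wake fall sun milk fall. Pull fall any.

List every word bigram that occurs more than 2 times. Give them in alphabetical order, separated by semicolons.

Bigram counts meeting the condition (more than 2 times):
  fall fall: 3
  wake pull: 3

fall fall; wake pull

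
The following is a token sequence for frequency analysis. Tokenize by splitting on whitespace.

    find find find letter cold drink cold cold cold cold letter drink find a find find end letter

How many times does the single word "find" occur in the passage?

Scanning the 18 tokens for "find":
  position 1: find
  position 2: find
  position 3: find
  position 13: find
  position 15: find
  position 16: find

6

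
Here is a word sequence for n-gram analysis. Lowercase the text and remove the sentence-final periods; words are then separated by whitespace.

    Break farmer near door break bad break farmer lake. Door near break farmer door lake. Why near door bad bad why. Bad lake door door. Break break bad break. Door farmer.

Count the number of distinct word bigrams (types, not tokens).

23

31 tokens → 30 bigram windows in total.
Repeated bigrams (each contributes count−1 duplicates):
  break farmer: 3
  bad break: 2
  break bad: 2
  door break: 2
  lake door: 2
  near door: 2
7 duplicate windows → 30 − 7 = 23 distinct.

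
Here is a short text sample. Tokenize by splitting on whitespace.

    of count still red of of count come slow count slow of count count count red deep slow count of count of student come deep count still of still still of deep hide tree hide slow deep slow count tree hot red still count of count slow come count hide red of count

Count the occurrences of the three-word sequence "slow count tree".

Scanning the 51 overlapping trigram windows for "slow count tree":
  position 38–40: slow count tree

1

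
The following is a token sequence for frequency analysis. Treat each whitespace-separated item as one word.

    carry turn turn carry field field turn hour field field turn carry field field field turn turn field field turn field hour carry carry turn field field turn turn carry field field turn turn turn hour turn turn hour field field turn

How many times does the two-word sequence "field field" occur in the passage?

Scanning the 41 overlapping bigram windows for "field field":
  position 5–6: field field
  position 9–10: field field
  position 13–14: field field
  position 14–15: field field
  position 18–19: field field
  position 26–27: field field
  position 31–32: field field
  position 40–41: field field

8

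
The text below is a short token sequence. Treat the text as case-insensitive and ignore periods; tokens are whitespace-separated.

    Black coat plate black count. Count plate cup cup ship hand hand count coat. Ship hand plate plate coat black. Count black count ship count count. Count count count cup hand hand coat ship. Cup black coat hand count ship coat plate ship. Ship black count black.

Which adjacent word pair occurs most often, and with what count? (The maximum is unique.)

Bigram frequencies (highest first):
  count count: 5
  black count: 4
  black coat: 2
  coat plate: 2
  ship hand: 2
  hand hand: 2
  … (25 more, each ≤ 2)

"count count", 5 times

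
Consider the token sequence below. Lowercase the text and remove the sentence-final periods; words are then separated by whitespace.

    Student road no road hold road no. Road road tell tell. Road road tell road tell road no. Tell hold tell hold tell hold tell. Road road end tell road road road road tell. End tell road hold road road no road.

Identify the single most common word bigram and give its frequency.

Bigram frequencies (highest first):
  road road: 7
  tell road: 6
  road no: 4
  road tell: 4
  no road: 3
  tell hold: 3
  … (9 more, each ≤ 3)

"road road", 7 times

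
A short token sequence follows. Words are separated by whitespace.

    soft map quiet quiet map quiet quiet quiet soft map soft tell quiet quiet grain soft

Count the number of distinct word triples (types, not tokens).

13

16 tokens → 14 trigram windows in total.
Repeated trigrams (each contributes count−1 duplicates):
  map quiet quiet: 2
1 duplicate windows → 14 − 1 = 13 distinct.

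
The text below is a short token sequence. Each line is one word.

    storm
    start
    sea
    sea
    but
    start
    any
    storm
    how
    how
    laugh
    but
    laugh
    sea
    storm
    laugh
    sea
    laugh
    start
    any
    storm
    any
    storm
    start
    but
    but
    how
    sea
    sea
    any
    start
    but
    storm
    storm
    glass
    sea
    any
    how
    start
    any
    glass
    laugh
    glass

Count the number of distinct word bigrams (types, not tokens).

33

43 tokens → 42 bigram windows in total.
Repeated bigrams (each contributes count−1 duplicates):
  any storm: 3
  start any: 3
  laugh sea: 2
  sea any: 2
  sea sea: 2
  start but: 2
  storm start: 2
9 duplicate windows → 42 − 9 = 33 distinct.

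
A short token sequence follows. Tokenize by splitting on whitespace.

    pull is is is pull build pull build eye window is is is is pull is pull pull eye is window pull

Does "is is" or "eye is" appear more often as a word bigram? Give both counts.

"is is": 5 occurrences
"eye is": 1 occurrence

"is is" (5 vs 1)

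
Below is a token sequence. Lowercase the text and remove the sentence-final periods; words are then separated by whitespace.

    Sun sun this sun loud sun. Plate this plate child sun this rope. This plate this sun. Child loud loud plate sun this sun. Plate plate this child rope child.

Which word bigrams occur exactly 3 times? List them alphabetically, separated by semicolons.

Bigram counts meeting the condition (exactly 3 times):
  plate this: 3
  sun this: 3
  this sun: 3

plate this; sun this; this sun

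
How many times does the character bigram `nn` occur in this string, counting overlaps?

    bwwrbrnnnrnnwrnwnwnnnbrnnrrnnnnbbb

Sliding a length-2 window over the 34 characters (33 positions):
  position 7–8: nn
  position 8–9: nn
  position 11–12: nn
  position 19–20: nn
  position 20–21: nn
  position 24–25: nn
  position 28–29: nn
  position 29–30: nn
  position 30–31: nn

9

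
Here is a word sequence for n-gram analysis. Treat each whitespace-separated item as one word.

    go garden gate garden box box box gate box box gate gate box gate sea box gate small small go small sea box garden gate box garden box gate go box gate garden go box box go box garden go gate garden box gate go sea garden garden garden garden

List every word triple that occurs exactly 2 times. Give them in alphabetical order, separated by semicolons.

box box gate; box gate go; garden box gate; garden garden garden; gate garden box

Trigram counts meeting the condition (exactly 2 times):
  box box gate: 2
  box gate go: 2
  garden box gate: 2
  garden garden garden: 2
  gate garden box: 2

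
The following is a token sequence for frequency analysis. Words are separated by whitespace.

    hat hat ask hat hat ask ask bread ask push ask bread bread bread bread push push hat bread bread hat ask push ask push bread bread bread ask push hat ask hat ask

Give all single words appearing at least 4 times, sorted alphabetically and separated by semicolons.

Unigram counts meeting the condition (at least 4 times):
  ask: 10
  bread: 10
  hat: 8
  push: 6

ask; bread; hat; push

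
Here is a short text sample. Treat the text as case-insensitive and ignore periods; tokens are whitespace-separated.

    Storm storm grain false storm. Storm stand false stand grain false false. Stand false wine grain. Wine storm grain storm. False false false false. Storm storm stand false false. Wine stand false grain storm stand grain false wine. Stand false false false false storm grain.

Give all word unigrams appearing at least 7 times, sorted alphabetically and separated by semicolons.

Unigram counts meeting the condition (at least 7 times):
  false: 17
  grain: 7
  stand: 7
  storm: 10

false; grain; stand; storm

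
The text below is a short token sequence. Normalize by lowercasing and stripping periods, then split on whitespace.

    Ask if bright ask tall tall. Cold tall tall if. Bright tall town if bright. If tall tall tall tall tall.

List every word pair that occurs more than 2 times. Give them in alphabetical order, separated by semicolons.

Bigram counts meeting the condition (more than 2 times):
  if bright: 3
  tall tall: 6

if bright; tall tall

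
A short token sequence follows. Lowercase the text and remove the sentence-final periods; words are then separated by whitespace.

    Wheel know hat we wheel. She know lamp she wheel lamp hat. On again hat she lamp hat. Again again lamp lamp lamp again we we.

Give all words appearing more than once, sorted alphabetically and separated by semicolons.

Unigram counts meeting the condition (more than once):
  again: 4
  hat: 4
  know: 2
  lamp: 6
  she: 3
  we: 3
  wheel: 3

again; hat; know; lamp; she; we; wheel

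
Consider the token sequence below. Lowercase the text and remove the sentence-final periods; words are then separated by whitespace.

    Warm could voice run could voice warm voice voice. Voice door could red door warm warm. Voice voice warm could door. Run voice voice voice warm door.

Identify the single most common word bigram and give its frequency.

"voice voice", 5 times

Bigram frequencies (highest first):
  voice voice: 5
  voice warm: 3
  warm could: 2
  could voice: 2
  warm voice: 2
  voice run: 1
  … (11 more, each ≤ 1)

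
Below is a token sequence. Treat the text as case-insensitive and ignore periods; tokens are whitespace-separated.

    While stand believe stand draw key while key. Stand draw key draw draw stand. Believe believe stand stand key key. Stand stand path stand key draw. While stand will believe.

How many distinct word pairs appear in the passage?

30 tokens → 29 bigram windows in total.
Repeated bigrams (each contributes count−1 duplicates):
  believe stand: 2
  draw key: 2
  key draw: 2
  key stand: 2
  stand believe: 2
  stand draw: 2
  stand key: 2
  stand stand: 2
  … (1 more repeated)
9 duplicate windows → 29 − 9 = 20 distinct.

20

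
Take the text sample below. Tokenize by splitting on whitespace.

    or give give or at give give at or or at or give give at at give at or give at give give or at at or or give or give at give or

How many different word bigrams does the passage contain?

9

34 tokens → 33 bigram windows in total.
Repeated bigrams (each contributes count−1 duplicates):
  give at: 5
  or give: 5
  at give: 4
  at or: 4
  give give: 4
  give or: 4
  or at: 3
  at at: 2
  … (1 more repeated)
24 duplicate windows → 33 − 24 = 9 distinct.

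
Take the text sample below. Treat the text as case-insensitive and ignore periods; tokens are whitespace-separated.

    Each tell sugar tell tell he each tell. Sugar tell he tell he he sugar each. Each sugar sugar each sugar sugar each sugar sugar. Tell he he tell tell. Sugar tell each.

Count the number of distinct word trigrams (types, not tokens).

33 tokens → 31 trigram windows in total.
Repeated trigrams (each contributes count−1 duplicates):
  each sugar sugar: 3
  tell sugar tell: 3
  each tell sugar: 2
  sugar each sugar: 2
  sugar sugar each: 2
  sugar tell he: 2
  tell he he: 2
9 duplicate windows → 31 − 9 = 22 distinct.

22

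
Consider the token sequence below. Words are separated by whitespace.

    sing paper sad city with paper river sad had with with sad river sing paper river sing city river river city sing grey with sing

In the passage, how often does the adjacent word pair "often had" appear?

Scanning the 24 overlapping bigram windows for "often had":
  (none found)

0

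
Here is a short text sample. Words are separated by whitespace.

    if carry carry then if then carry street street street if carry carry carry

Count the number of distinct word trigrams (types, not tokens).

11

14 tokens → 12 trigram windows in total.
Repeated trigrams (each contributes count−1 duplicates):
  if carry carry: 2
1 duplicate windows → 12 − 1 = 11 distinct.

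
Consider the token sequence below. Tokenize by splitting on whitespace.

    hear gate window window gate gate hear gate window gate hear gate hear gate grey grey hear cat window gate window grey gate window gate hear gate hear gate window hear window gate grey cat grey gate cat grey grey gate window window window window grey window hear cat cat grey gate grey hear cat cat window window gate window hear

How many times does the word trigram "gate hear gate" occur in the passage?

5

Scanning the 59 overlapping trigram windows for "gate hear gate":
  position 6–8: gate hear gate
  position 10–12: gate hear gate
  position 12–14: gate hear gate
  position 25–27: gate hear gate
  position 27–29: gate hear gate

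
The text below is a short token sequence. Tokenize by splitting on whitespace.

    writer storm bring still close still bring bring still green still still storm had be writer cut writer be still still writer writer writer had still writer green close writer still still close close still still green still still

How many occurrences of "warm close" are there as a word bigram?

0

Scanning the 38 overlapping bigram windows for "warm close":
  (none found)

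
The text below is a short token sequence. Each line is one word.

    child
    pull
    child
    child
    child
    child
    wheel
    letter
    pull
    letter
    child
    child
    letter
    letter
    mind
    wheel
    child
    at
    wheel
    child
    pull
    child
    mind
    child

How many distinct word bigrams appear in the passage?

24 tokens → 23 bigram windows in total.
Repeated bigrams (each contributes count−1 duplicates):
  child child: 4
  child pull: 2
  pull child: 2
  wheel child: 2
6 duplicate windows → 23 − 6 = 17 distinct.

17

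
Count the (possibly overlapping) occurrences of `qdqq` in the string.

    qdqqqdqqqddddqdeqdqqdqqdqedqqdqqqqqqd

Sliding a length-4 window over the 37 characters (34 positions):
  position 1–4: qdqq
  position 5–8: qdqq
  position 17–20: qdqq
  position 20–23: qdqq
  position 29–32: qdqq

5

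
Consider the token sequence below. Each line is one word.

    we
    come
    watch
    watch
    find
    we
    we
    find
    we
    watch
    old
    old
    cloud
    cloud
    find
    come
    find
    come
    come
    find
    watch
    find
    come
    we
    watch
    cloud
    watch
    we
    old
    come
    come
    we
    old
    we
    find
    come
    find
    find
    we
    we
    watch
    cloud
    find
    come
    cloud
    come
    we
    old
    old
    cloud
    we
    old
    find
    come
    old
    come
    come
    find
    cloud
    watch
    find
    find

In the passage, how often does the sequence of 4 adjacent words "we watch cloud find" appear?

1

Scanning the 59 overlapping 4-gram windows for "we watch cloud find":
  position 40–43: we watch cloud find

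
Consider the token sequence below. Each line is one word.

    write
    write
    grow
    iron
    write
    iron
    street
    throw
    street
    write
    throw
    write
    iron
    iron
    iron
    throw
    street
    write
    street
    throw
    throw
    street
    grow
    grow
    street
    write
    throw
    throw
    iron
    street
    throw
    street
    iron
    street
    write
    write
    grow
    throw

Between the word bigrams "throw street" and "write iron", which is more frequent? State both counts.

"throw street": 4 occurrences
"write iron": 2 occurrences

"throw street" (4 vs 2)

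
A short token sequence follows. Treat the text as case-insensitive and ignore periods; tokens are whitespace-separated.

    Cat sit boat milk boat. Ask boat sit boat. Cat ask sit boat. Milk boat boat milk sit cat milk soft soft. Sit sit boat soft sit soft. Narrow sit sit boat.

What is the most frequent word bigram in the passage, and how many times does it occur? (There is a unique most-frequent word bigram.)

"sit boat", 5 times

Bigram frequencies (highest first):
  sit boat: 5
  boat milk: 3
  milk boat: 2
  soft sit: 2
  sit sit: 2
  cat sit: 1
  … (16 more, each ≤ 1)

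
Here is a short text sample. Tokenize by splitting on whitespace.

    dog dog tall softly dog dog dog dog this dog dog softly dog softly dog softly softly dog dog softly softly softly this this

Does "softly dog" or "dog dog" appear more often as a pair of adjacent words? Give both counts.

"softly dog": 4 occurrences
"dog dog": 6 occurrences

"dog dog" (6 vs 4)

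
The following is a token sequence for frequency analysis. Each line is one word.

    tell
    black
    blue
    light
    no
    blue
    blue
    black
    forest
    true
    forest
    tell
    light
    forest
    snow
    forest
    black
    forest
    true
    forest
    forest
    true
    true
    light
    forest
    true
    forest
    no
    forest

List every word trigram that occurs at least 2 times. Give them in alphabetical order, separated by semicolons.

black forest true; forest true forest

Trigram counts meeting the condition (at least 2 times):
  black forest true: 2
  forest true forest: 3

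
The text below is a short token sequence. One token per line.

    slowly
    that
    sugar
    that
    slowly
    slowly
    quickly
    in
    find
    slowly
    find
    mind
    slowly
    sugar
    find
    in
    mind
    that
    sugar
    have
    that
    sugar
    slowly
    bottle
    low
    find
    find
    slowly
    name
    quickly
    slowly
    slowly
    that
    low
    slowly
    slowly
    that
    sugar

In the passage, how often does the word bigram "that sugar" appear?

4

Scanning the 37 overlapping bigram windows for "that sugar":
  position 2–3: that sugar
  position 18–19: that sugar
  position 21–22: that sugar
  position 37–38: that sugar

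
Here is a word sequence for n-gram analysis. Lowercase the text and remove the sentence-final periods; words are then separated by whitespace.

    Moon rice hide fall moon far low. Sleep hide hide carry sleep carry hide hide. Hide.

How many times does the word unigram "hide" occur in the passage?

Scanning the 16 tokens for "hide":
  position 3: hide
  position 9: hide
  position 10: hide
  position 14: hide
  position 15: hide
  position 16: hide

6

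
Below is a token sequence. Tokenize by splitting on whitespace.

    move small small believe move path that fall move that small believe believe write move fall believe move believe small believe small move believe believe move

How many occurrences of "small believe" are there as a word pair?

3

Scanning the 25 overlapping bigram windows for "small believe":
  position 3–4: small believe
  position 11–12: small believe
  position 20–21: small believe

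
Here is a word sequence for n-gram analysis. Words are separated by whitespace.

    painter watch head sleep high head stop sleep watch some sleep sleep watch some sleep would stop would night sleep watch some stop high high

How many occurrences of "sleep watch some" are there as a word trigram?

Scanning the 23 overlapping trigram windows for "sleep watch some":
  position 8–10: sleep watch some
  position 12–14: sleep watch some
  position 20–22: sleep watch some

3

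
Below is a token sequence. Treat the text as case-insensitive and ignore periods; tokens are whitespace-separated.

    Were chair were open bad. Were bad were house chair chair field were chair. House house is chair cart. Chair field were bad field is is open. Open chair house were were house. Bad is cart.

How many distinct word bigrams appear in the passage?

36 tokens → 35 bigram windows in total.
Repeated bigrams (each contributes count−1 duplicates):
  bad were: 2
  chair field: 2
  chair house: 2
  field were: 2
  were bad: 2
  were chair: 2
  were house: 2
7 duplicate windows → 35 − 7 = 28 distinct.

28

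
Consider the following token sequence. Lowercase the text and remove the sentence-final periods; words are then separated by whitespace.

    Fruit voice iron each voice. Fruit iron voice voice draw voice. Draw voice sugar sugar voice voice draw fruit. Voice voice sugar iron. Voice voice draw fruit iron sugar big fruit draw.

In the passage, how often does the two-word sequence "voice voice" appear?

4

Scanning the 31 overlapping bigram windows for "voice voice":
  position 8–9: voice voice
  position 16–17: voice voice
  position 20–21: voice voice
  position 24–25: voice voice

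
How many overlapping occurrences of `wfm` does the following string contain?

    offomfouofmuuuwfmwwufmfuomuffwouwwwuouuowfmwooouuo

2

Sliding a length-3 window over the 50 characters (48 positions):
  position 15–17: wfm
  position 41–43: wfm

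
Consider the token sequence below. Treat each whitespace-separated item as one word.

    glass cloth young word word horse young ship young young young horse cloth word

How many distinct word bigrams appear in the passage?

12

14 tokens → 13 bigram windows in total.
Repeated bigrams (each contributes count−1 duplicates):
  young young: 2
1 duplicate windows → 13 − 1 = 12 distinct.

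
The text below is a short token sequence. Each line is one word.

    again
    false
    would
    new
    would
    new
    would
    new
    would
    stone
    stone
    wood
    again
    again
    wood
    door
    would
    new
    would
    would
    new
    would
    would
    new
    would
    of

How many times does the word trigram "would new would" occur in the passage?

Scanning the 24 overlapping trigram windows for "would new would":
  position 3–5: would new would
  position 5–7: would new would
  position 7–9: would new would
  position 17–19: would new would
  position 20–22: would new would
  position 23–25: would new would

6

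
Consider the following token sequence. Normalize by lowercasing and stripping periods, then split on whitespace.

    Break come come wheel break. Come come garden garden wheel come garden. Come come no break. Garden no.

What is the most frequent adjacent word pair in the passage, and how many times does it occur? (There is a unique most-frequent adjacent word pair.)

"come come", 3 times

Bigram frequencies (highest first):
  come come: 3
  break come: 2
  come garden: 2
  come wheel: 1
  wheel break: 1
  garden garden: 1
  … (7 more, each ≤ 1)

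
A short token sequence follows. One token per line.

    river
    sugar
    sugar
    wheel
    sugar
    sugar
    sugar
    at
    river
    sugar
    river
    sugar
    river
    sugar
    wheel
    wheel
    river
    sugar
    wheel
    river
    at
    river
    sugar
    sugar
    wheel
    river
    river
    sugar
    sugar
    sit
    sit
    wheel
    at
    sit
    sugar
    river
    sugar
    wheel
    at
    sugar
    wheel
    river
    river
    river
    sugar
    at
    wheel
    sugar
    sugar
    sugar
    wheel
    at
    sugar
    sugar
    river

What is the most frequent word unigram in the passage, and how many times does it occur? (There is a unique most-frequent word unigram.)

Unigram frequencies (highest first):
  sugar: 22
  river: 14
  wheel: 10
  at: 6
  sit: 3

"sugar", 22 times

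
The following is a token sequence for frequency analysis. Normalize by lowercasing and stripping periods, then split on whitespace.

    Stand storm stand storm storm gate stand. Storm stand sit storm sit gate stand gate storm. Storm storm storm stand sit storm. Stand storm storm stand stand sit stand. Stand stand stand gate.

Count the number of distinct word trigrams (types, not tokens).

33 tokens → 31 trigram windows in total.
Repeated trigrams (each contributes count−1 duplicates):
  stand sit storm: 2
  stand stand stand: 2
  stand storm stand: 2
  stand storm storm: 2
  storm stand sit: 2
  storm stand storm: 2
  storm storm stand: 2
  storm storm storm: 2
8 duplicate windows → 31 − 8 = 23 distinct.

23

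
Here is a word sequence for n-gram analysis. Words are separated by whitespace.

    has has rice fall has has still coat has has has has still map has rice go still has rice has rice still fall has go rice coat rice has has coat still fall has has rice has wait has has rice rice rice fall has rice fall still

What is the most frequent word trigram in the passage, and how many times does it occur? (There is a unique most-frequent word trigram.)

"has has rice", 3 times

Trigram frequencies (highest first):
  has has rice: 3
  has rice fall: 2
  rice fall has: 2
  fall has has: 2
  has has still: 2
  has has has: 2
  … (32 more, each ≤ 2)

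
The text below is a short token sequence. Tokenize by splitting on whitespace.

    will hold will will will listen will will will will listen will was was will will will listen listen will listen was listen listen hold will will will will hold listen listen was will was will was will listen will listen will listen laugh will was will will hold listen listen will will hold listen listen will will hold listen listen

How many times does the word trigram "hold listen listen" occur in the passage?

Scanning the 59 overlapping trigram windows for "hold listen listen":
  position 30–32: hold listen listen
  position 49–51: hold listen listen
  position 54–56: hold listen listen
  position 59–61: hold listen listen

4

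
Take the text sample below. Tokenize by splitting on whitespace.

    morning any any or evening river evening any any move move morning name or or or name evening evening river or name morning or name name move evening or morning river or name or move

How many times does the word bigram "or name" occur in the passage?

Scanning the 34 overlapping bigram windows for "or name":
  position 16–17: or name
  position 21–22: or name
  position 24–25: or name
  position 32–33: or name

4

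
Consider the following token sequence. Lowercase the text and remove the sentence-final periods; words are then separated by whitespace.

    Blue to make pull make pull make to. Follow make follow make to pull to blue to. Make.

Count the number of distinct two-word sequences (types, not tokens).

11

18 tokens → 17 bigram windows in total.
Repeated bigrams (each contributes count−1 duplicates):
  blue to: 2
  follow make: 2
  make pull: 2
  make to: 2
  pull make: 2
  to make: 2
6 duplicate windows → 17 − 6 = 11 distinct.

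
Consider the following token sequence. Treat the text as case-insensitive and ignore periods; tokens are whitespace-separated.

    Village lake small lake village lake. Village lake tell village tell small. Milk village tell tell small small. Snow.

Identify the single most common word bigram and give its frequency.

Bigram frequencies (highest first):
  village lake: 3
  lake village: 2
  village tell: 2
  tell small: 2
  lake small: 1
  small lake: 1
  … (7 more, each ≤ 1)

"village lake", 3 times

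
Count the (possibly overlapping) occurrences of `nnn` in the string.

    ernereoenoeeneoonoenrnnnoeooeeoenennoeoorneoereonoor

Sliding a length-3 window over the 52 characters (50 positions):
  position 22–24: nnn

1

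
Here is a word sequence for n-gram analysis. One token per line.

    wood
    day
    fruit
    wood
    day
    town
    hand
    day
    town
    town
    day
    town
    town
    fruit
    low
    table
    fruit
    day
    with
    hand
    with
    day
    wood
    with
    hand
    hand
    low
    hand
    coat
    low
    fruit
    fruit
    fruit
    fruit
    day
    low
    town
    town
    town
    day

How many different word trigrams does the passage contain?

40 tokens → 38 trigram windows in total.
Repeated trigrams (each contributes count−1 duplicates):
  day town town: 2
  fruit fruit fruit: 2
  town town day: 2
3 duplicate windows → 38 − 3 = 35 distinct.

35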